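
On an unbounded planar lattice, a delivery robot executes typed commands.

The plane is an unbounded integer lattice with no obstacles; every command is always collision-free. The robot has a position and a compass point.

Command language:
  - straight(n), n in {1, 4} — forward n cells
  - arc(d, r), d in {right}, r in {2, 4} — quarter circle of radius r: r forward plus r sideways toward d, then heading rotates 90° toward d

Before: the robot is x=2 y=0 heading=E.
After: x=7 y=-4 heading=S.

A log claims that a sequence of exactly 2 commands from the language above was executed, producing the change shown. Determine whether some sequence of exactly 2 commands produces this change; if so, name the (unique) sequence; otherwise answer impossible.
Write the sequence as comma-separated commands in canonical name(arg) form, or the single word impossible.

straight(1), arc(right, 4)

key: running arc(right, 4) before straight(1) would end elsewhere — order is forced
from: x=2 y=0 heading=E
1. straight(1) → x=3 y=0 heading=E
2. arc(right, 4) → x=7 y=-4 heading=S
no rival 2-sequence matches.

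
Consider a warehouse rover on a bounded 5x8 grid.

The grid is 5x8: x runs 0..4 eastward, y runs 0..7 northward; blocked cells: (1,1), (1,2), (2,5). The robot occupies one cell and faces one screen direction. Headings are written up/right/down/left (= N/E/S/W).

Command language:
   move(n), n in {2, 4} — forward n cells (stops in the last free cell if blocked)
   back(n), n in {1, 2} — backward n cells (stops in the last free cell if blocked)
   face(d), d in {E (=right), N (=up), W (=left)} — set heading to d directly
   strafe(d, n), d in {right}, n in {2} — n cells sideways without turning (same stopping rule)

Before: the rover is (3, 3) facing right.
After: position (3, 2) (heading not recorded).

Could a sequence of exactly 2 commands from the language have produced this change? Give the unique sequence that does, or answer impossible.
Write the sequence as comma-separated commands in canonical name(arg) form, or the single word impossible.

face(N), back(1)

key: order matters: swapping face(N) and back(1) lands elsewhere
begin: (3, 3) facing right
t=1 face(N) ⇒ (3, 3) facing up
t=2 back(1) ⇒ (3, 2) facing up
uniquely the one of 64 2-step routes that fits.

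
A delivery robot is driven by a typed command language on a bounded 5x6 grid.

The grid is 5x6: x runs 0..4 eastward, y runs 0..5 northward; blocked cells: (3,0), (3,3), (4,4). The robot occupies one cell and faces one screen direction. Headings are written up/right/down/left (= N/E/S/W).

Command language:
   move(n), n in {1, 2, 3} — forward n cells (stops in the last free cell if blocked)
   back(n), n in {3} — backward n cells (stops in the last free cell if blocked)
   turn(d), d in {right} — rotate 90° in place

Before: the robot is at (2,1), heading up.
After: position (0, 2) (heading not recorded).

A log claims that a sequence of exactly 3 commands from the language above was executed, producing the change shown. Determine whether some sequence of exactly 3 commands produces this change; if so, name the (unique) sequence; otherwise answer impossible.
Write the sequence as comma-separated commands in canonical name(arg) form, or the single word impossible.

key: order matters: swapping move(1) and back(3) lands elsewhere
begin: at (2,1), heading up
step 1 (move(1)): at (2,2), heading up
step 2 (turn(right)): at (2,2), heading right
step 3 (back(3)): at (0,2), heading right
all 125 alternatives checked — unique.

move(1), turn(right), back(3)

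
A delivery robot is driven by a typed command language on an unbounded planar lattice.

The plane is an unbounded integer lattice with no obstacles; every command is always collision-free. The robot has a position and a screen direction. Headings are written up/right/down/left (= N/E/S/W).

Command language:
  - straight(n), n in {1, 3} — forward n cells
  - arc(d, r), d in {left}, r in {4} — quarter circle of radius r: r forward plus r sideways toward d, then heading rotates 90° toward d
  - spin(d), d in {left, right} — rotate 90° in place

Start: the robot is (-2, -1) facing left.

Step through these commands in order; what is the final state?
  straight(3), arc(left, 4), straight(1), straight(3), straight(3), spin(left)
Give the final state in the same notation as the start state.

from: (-2, -1) facing left
1. straight(3) → (-5, -1) facing left
2. arc(left, 4) → (-9, -5) facing down
3. straight(1) → (-9, -6) facing down
4. straight(3) → (-9, -9) facing down
5. straight(3) → (-9, -12) facing down
6. spin(left) → (-9, -12) facing right

(-9, -12) facing right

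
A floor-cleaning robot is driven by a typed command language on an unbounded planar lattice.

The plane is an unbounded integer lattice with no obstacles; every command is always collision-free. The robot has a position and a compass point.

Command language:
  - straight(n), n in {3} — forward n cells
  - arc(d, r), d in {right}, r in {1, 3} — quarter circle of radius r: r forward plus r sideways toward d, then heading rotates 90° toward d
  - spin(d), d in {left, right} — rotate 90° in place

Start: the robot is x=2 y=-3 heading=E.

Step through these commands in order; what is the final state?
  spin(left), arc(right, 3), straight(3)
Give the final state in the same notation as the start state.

start: x=2 y=-3 heading=E
step 1 (spin(left)): x=2 y=-3 heading=N
step 2 (arc(right, 3)): x=5 y=0 heading=E
step 3 (straight(3)): x=8 y=0 heading=E

x=8 y=0 heading=E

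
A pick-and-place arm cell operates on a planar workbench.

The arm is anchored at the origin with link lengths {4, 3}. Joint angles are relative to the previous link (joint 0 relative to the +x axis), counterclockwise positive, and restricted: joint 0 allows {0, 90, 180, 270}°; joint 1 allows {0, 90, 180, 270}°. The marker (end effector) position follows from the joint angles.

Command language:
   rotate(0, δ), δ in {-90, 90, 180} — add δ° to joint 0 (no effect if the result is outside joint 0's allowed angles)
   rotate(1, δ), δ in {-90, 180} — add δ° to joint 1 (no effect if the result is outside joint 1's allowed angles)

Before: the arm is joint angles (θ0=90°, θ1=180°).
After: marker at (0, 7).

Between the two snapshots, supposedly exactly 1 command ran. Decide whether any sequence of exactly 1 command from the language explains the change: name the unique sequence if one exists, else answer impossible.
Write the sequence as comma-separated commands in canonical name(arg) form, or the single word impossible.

rotate(1, 180)

begin: joint angles (θ0=90°, θ1=180°)
1. rotate(1, 180) → joint angles (θ0=90°, θ1=0°)
all 5 alternatives checked — unique.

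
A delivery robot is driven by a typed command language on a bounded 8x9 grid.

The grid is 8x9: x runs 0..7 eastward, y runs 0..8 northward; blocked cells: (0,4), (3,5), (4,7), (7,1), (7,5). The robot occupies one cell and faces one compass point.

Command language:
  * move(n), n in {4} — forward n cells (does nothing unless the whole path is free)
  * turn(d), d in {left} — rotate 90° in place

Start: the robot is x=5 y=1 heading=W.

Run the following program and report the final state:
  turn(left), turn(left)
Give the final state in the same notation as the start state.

x=5 y=1 heading=E

start: x=5 y=1 heading=W
step 1 (turn(left)): x=5 y=1 heading=S
step 2 (turn(left)): x=5 y=1 heading=E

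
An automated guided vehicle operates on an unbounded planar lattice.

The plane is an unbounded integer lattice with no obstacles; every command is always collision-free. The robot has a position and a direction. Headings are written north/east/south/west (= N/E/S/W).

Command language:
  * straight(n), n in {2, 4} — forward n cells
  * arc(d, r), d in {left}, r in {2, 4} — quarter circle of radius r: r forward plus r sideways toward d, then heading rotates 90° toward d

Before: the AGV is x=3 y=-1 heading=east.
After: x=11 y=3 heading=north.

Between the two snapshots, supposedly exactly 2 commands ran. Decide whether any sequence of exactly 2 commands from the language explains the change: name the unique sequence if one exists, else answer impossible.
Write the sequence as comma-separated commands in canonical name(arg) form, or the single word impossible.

key: order matters: swapping straight(4) and arc(left, 4) lands elsewhere
from: x=3 y=-1 heading=east
t=1 straight(4) ⇒ x=7 y=-1 heading=east
t=2 arc(left, 4) ⇒ x=11 y=3 heading=north
all 16 alternatives checked — unique.

straight(4), arc(left, 4)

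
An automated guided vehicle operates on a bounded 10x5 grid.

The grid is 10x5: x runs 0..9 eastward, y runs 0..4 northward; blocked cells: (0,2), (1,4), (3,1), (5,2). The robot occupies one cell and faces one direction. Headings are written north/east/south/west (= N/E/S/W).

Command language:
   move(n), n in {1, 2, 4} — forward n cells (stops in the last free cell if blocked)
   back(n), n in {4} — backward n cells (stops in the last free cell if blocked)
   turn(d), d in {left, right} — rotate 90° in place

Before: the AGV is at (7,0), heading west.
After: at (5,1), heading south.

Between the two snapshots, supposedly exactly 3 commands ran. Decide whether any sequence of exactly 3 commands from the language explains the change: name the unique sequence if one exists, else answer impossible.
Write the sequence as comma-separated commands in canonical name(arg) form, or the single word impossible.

key: back(4) is stopped early by the blocked cell at (5,2)
from: at (7,0), heading west
step 1 (move(2)): at (5,0), heading west
step 2 (turn(left)): at (5,0), heading south
step 3 (back(4)): at (5,1), heading south
uniquely the one of 216 3-step routes that fits.

move(2), turn(left), back(4)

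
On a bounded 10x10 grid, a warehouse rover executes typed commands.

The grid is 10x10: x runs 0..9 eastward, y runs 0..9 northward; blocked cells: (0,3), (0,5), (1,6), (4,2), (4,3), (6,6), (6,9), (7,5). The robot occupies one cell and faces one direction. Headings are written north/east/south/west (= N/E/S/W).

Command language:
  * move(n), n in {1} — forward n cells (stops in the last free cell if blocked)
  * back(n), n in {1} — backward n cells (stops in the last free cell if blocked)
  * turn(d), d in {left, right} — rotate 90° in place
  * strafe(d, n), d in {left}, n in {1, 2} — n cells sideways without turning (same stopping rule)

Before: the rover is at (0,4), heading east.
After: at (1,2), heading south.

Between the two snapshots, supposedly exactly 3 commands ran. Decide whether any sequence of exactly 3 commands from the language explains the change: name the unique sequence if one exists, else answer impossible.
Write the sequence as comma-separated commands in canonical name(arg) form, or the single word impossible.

impossible

every 3-command combo misses the target.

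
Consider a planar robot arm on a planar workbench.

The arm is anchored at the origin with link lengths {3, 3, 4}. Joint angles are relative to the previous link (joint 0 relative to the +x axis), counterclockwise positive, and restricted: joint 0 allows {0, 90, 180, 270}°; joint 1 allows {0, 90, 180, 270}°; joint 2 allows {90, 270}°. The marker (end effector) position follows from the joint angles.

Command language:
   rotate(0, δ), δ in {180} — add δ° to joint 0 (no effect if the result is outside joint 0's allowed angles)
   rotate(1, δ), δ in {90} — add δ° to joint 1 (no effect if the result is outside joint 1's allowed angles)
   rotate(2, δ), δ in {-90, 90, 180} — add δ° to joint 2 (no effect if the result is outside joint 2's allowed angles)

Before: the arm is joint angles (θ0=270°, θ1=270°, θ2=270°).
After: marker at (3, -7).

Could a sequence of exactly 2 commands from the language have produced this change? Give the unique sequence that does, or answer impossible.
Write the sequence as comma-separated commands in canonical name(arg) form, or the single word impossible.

rotate(1, 90), rotate(1, 90)

t0: joint angles (θ0=270°, θ1=270°, θ2=270°)
step 1 (rotate(1, 90)): joint angles (θ0=270°, θ1=0°, θ2=270°)
step 2 (rotate(1, 90)): joint angles (θ0=270°, θ1=90°, θ2=270°)
no rival 2-sequence matches.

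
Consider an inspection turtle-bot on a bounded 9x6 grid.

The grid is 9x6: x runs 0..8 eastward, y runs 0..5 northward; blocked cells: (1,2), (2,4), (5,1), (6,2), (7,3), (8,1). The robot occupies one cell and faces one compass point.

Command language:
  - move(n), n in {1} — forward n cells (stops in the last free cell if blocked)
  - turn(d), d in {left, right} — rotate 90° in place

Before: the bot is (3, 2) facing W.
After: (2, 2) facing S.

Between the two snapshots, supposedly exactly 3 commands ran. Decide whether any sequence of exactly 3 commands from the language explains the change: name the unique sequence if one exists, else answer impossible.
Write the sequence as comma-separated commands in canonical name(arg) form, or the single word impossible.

move(1), move(1), turn(left)

key: the second move(1) is stopped early by the blocked cell at (1,2)
start: (3, 2) facing W
[1] after move(1): (2, 2) facing W
[2] after move(1): (2, 2) facing W
[3] after turn(left): (2, 2) facing S
uniquely the one of 27 3-step routes that fits.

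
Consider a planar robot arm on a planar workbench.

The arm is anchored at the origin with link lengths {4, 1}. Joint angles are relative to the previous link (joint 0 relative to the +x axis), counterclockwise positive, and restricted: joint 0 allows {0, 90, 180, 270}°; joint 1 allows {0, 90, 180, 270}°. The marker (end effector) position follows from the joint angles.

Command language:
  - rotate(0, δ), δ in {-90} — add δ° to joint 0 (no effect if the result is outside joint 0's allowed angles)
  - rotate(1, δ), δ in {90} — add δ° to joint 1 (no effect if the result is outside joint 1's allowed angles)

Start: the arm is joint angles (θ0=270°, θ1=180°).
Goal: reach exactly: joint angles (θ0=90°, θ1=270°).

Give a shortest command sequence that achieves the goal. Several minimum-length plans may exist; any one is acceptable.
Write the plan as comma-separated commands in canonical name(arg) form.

rotate(0, -90), rotate(0, -90), rotate(1, 90)

initial: joint angles (θ0=270°, θ1=180°)
step 1 (rotate(0, -90)): joint angles (θ0=180°, θ1=180°)
step 2 (rotate(0, -90)): joint angles (θ0=90°, θ1=180°)
step 3 (rotate(1, 90)): joint angles (θ0=90°, θ1=270°)
no 2-step plan works, so 3 is optimal.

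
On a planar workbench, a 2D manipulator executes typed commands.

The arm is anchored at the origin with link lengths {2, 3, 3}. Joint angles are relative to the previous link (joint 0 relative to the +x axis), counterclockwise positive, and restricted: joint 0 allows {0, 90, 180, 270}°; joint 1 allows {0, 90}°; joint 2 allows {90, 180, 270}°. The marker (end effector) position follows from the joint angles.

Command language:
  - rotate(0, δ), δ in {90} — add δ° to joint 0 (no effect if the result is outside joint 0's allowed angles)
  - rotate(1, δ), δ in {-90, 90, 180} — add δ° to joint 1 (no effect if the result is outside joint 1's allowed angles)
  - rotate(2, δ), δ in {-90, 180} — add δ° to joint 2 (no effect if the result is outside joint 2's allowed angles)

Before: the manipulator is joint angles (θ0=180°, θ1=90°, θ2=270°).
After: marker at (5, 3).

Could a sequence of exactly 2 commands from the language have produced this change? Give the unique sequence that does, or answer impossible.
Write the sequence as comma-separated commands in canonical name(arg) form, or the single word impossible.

rotate(0, 90), rotate(0, 90)

initial: joint angles (θ0=180°, θ1=90°, θ2=270°)
1. rotate(0, 90) → joint angles (θ0=270°, θ1=90°, θ2=270°)
2. rotate(0, 90) → joint angles (θ0=0°, θ1=90°, θ2=270°)
no other 2-command option fits: unique.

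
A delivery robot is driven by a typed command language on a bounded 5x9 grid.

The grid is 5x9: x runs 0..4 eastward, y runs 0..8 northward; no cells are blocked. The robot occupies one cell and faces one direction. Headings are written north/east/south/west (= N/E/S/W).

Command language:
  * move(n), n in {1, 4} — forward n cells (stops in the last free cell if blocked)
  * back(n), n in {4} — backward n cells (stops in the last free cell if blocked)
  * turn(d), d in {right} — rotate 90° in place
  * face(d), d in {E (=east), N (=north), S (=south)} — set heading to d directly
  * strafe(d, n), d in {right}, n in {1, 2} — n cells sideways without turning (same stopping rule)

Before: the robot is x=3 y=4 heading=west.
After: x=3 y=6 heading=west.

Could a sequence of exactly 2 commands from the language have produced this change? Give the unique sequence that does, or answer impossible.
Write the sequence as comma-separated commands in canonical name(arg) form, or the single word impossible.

key: still facing W at the end — nothing in the sequence rotates
t0: x=3 y=4 heading=west
step 1 (strafe(right, 1)): x=3 y=5 heading=west
step 2 (strafe(right, 1)): x=3 y=6 heading=west
uniquely the one of 81 2-step routes that fits.

strafe(right, 1), strafe(right, 1)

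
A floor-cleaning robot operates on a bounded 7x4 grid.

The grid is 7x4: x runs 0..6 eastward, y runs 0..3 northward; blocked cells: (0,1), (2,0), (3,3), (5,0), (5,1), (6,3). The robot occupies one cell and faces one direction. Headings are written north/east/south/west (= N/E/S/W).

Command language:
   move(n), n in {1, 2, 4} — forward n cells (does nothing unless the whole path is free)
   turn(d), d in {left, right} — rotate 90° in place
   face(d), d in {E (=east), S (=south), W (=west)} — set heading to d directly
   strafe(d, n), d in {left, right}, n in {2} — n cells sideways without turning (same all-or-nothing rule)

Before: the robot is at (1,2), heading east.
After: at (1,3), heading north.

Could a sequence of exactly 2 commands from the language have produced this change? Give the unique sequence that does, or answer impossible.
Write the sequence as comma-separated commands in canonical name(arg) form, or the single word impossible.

turn(left), move(1)

key: order matters: swapping turn(left) and move(1) lands elsewhere
begin: at (1,2), heading east
step 1 (turn(left)): at (1,2), heading north
step 2 (move(1)): at (1,3), heading north
no other 2-command option fits: unique.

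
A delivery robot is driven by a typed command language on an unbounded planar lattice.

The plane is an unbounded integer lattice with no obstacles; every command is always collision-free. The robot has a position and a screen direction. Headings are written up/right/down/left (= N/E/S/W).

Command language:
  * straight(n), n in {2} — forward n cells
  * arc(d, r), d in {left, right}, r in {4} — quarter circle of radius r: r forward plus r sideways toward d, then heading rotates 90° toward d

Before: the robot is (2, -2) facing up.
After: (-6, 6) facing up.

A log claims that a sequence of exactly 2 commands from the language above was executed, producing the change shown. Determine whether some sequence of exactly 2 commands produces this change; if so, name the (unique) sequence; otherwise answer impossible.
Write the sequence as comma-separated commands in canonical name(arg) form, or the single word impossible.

key: order matters: swapping arc(left, 4) and arc(right, 4) lands elsewhere
initial: (2, -2) facing up
step 1 (arc(left, 4)): (-2, 2) facing left
step 2 (arc(right, 4)): (-6, 6) facing up
no other 2-command option fits: unique.

arc(left, 4), arc(right, 4)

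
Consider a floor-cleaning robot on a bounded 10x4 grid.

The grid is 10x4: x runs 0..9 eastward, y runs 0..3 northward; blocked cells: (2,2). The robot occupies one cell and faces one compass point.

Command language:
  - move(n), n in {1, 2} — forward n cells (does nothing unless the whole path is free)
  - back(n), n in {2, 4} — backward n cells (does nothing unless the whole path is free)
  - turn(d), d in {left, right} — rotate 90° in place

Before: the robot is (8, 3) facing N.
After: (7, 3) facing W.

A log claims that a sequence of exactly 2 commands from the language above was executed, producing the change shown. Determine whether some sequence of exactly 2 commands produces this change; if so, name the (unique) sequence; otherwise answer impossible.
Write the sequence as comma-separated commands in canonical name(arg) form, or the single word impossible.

turn(left), move(1)

key: order matters: swapping turn(left) and move(1) lands elsewhere
t0: (8, 3) facing N
1. turn(left) → (8, 3) facing W
2. move(1) → (7, 3) facing W
all 36 alternatives checked — unique.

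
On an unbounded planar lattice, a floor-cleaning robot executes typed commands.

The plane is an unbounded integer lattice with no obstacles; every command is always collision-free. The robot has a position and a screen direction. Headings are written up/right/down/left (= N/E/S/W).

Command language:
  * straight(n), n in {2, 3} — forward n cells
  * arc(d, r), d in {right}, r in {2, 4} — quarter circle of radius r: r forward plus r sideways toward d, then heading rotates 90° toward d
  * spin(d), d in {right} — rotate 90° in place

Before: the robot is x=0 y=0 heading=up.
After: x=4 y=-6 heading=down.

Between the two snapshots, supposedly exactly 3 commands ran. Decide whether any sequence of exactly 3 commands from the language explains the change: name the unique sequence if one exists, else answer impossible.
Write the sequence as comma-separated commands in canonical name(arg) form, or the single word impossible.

spin(right), arc(right, 4), straight(2)

key: running straight(2) before spin(right) would end elsewhere — order is forced
from: x=0 y=0 heading=up
t=1 spin(right) ⇒ x=0 y=0 heading=right
t=2 arc(right, 4) ⇒ x=4 y=-4 heading=down
t=3 straight(2) ⇒ x=4 y=-6 heading=down
no rival 3-sequence matches.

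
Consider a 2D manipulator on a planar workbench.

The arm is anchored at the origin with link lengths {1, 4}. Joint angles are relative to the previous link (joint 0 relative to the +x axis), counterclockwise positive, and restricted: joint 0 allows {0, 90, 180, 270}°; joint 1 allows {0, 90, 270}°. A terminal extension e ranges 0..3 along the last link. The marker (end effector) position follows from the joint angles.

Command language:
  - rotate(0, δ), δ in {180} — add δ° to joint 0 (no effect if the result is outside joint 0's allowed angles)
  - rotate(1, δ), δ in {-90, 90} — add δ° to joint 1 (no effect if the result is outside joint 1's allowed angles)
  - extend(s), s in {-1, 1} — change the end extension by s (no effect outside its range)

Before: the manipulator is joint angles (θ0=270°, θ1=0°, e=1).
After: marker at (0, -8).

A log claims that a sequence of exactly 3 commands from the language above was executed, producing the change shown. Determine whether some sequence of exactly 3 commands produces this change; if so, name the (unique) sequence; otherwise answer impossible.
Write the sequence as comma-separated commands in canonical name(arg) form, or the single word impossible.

extend(1), extend(1), extend(1)

initial: joint angles (θ0=270°, θ1=0°, e=1)
1. extend(1) → joint angles (θ0=270°, θ1=0°, e=2)
2. extend(1) → joint angles (θ0=270°, θ1=0°, e=3)
3. extend(1) → joint angles (θ0=270°, θ1=0°, e=3)
uniquely the one of 125 3-step routes that fits.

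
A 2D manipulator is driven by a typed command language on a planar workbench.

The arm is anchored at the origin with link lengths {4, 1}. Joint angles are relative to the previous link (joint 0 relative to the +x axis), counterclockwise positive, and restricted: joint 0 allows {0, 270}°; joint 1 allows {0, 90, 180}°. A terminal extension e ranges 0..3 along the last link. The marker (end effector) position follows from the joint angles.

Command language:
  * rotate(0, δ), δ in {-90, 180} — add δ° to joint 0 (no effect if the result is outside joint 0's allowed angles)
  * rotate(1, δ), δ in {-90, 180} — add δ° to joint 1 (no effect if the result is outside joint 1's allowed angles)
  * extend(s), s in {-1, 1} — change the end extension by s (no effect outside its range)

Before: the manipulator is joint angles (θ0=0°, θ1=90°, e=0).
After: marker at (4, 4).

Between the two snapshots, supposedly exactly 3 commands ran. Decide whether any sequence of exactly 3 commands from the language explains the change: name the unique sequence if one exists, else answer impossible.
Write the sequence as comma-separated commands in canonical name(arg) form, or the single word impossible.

start: joint angles (θ0=0°, θ1=90°, e=0)
[1] after extend(1): joint angles (θ0=0°, θ1=90°, e=1)
[2] after extend(1): joint angles (θ0=0°, θ1=90°, e=2)
[3] after extend(1): joint angles (θ0=0°, θ1=90°, e=3)
uniquely the one of 216 3-step routes that fits.

extend(1), extend(1), extend(1)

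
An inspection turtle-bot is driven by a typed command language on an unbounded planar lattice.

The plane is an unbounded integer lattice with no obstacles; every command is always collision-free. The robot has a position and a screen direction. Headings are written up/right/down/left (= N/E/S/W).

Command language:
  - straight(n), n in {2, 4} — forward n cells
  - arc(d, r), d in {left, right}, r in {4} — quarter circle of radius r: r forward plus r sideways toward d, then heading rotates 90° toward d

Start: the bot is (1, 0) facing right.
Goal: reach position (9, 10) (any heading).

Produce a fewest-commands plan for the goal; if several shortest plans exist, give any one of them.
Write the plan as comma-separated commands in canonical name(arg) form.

arc(left, 4), straight(2), arc(right, 4)

from: (1, 0) facing right
[1] after arc(left, 4): (5, 4) facing up
[2] after straight(2): (5, 6) facing up
[3] after arc(right, 4): (9, 10) facing right
no 2-step plan works, so 3 is optimal.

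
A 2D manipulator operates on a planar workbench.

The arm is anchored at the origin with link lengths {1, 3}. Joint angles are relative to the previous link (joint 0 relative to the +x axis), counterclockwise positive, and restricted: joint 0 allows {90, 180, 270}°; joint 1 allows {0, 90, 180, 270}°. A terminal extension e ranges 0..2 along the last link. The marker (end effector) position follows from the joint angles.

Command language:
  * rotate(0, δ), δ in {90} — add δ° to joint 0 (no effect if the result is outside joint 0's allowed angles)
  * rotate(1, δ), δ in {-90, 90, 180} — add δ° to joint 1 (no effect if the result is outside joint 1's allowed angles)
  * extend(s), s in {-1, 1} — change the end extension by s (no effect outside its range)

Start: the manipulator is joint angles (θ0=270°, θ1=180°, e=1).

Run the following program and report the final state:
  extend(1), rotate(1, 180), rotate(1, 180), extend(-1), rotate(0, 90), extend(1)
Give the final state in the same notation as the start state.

start: joint angles (θ0=270°, θ1=180°, e=1)
t=1 extend(1) ⇒ joint angles (θ0=270°, θ1=180°, e=2)
t=2 rotate(1, 180) ⇒ joint angles (θ0=270°, θ1=0°, e=2)
t=3 rotate(1, 180) ⇒ joint angles (θ0=270°, θ1=180°, e=2)
t=4 extend(-1) ⇒ joint angles (θ0=270°, θ1=180°, e=1)
t=5 rotate(0, 90) ⇒ joint angles (θ0=270°, θ1=180°, e=1)
t=6 extend(1) ⇒ joint angles (θ0=270°, θ1=180°, e=2)

joint angles (θ0=270°, θ1=180°, e=2)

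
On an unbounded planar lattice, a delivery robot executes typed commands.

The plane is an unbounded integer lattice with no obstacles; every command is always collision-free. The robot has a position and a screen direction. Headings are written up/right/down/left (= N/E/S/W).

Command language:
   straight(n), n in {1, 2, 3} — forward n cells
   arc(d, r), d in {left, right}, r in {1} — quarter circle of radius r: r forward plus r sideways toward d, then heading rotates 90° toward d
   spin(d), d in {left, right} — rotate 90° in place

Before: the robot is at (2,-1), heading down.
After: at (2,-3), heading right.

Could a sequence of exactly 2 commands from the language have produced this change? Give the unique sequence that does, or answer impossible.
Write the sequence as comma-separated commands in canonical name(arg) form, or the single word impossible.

straight(2), spin(left)

key: position moved to (2,-3) AND the heading swung to E — translation plus rotation needed
initial: at (2,-1), heading down
1. straight(2) → at (2,-3), heading down
2. spin(left) → at (2,-3), heading right
no other 2-command option fits: unique.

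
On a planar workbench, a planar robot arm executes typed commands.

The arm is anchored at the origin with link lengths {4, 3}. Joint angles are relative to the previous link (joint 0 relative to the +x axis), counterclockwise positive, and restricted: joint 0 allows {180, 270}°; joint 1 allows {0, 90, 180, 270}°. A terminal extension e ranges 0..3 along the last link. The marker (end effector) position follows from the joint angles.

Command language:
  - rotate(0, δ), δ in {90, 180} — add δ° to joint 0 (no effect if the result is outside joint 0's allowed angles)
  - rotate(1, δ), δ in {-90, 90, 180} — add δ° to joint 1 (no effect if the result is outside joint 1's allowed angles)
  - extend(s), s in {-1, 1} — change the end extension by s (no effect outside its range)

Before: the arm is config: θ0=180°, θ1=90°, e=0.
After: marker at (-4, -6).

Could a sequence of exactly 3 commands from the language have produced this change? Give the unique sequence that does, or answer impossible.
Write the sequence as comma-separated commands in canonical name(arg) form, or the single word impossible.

from: config: θ0=180°, θ1=90°, e=0
1. extend(1) → config: θ0=180°, θ1=90°, e=1
2. extend(1) → config: θ0=180°, θ1=90°, e=2
3. extend(1) → config: θ0=180°, θ1=90°, e=3
all 343 alternatives checked — unique.

extend(1), extend(1), extend(1)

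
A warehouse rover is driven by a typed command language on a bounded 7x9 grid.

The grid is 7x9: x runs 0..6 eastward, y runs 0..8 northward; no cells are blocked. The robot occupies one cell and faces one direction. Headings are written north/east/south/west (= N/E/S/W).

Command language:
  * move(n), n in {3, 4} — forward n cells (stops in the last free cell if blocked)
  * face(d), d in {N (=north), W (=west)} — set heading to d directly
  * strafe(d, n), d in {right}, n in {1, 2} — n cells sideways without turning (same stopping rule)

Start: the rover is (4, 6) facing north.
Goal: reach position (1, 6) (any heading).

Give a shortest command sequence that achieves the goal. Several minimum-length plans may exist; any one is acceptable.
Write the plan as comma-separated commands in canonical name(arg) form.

start: (4, 6) facing north
[1] after face(W): (4, 6) facing west
[2] after move(3): (1, 6) facing west
no 1-step plan works, so 2 is optimal.

face(W), move(3)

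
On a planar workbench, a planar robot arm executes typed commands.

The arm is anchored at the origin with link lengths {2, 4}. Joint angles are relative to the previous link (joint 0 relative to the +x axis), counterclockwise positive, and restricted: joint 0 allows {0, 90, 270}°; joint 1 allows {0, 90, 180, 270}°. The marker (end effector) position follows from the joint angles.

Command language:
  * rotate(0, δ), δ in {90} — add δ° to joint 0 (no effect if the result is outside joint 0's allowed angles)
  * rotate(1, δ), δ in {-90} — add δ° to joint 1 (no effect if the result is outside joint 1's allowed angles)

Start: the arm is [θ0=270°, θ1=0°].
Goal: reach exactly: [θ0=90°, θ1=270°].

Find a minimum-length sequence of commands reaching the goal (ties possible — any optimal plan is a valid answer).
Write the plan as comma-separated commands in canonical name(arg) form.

rotate(0, 90), rotate(0, 90), rotate(1, -90)

from: [θ0=270°, θ1=0°]
step 1 (rotate(0, 90)): [θ0=0°, θ1=0°]
step 2 (rotate(0, 90)): [θ0=90°, θ1=0°]
step 3 (rotate(1, -90)): [θ0=90°, θ1=270°]
nothing shorter than 3 reaches the goal.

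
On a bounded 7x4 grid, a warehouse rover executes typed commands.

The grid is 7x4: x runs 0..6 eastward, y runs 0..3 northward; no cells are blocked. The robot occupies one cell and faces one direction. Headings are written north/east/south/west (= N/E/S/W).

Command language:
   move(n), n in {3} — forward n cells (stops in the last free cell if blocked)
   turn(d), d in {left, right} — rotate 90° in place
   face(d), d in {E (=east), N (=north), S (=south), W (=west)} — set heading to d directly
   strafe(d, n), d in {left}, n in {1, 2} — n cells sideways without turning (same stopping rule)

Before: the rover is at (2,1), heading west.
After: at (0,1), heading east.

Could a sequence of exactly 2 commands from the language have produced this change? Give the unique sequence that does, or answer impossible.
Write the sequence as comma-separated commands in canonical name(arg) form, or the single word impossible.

key: order matters: swapping move(3) and face(E) lands elsewhere
from: at (2,1), heading west
[1] after move(3): at (0,1), heading west
[2] after face(E): at (0,1), heading east
no rival 2-sequence matches.

move(3), face(E)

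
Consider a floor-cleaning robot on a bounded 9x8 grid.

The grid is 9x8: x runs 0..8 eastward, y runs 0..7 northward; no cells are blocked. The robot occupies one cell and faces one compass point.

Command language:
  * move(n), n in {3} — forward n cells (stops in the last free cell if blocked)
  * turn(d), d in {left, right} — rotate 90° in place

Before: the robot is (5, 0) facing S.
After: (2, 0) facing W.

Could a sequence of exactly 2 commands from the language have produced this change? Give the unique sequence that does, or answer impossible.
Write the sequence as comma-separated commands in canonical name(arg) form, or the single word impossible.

turn(right), move(3)

key: order matters: swapping turn(right) and move(3) lands elsewhere
initial: (5, 0) facing S
[1] after turn(right): (5, 0) facing W
[2] after move(3): (2, 0) facing W
uniquely the one of 9 2-step routes that fits.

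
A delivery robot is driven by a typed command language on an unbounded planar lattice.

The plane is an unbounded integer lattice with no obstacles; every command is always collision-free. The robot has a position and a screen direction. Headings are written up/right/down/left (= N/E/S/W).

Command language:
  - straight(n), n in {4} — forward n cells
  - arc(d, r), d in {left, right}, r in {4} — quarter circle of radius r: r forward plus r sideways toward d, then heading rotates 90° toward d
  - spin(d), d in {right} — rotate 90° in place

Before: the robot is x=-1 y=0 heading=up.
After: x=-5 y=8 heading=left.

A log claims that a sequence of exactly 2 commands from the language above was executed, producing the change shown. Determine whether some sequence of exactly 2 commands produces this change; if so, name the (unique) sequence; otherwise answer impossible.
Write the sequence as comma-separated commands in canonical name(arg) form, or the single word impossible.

straight(4), arc(left, 4)

key: order matters: swapping straight(4) and arc(left, 4) lands elsewhere
initial: x=-1 y=0 heading=up
step 1 (straight(4)): x=-1 y=4 heading=up
step 2 (arc(left, 4)): x=-5 y=8 heading=left
uniquely the one of 16 2-step routes that fits.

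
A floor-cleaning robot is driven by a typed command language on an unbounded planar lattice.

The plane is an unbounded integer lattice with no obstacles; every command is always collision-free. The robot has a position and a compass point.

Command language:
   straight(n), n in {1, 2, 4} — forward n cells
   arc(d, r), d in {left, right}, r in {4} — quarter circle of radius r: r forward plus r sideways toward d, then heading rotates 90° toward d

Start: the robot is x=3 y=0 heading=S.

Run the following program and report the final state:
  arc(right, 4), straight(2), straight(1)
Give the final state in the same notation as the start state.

x=-4 y=-4 heading=W

start: x=3 y=0 heading=S
[1] after arc(right, 4): x=-1 y=-4 heading=W
[2] after straight(2): x=-3 y=-4 heading=W
[3] after straight(1): x=-4 y=-4 heading=W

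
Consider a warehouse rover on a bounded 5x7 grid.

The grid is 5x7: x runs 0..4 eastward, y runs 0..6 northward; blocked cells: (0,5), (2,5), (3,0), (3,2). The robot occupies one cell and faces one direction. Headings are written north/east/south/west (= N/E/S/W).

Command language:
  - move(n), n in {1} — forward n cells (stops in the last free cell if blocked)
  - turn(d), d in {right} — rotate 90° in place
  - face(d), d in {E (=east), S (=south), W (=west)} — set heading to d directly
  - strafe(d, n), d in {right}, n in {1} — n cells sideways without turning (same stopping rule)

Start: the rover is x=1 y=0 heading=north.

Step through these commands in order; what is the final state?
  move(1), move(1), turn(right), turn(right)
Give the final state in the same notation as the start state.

x=1 y=2 heading=south

from: x=1 y=0 heading=north
t=1 move(1) ⇒ x=1 y=1 heading=north
t=2 move(1) ⇒ x=1 y=2 heading=north
t=3 turn(right) ⇒ x=1 y=2 heading=east
t=4 turn(right) ⇒ x=1 y=2 heading=south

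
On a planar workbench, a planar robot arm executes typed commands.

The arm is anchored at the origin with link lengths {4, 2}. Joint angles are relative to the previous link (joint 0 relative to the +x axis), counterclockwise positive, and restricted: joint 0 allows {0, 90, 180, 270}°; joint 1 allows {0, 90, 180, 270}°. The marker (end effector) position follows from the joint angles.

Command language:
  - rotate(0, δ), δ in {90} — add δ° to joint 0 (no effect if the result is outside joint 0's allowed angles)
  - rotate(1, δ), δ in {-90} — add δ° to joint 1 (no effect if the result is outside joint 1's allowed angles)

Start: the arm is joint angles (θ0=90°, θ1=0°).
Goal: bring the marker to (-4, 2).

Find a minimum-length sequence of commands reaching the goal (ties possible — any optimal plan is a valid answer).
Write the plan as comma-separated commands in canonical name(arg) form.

begin: joint angles (θ0=90°, θ1=0°)
t=1 rotate(1, -90) ⇒ joint angles (θ0=90°, θ1=270°)
t=2 rotate(0, 90) ⇒ joint angles (θ0=180°, θ1=270°)
minimal: 2 command(s), checked below 2.

rotate(1, -90), rotate(0, 90)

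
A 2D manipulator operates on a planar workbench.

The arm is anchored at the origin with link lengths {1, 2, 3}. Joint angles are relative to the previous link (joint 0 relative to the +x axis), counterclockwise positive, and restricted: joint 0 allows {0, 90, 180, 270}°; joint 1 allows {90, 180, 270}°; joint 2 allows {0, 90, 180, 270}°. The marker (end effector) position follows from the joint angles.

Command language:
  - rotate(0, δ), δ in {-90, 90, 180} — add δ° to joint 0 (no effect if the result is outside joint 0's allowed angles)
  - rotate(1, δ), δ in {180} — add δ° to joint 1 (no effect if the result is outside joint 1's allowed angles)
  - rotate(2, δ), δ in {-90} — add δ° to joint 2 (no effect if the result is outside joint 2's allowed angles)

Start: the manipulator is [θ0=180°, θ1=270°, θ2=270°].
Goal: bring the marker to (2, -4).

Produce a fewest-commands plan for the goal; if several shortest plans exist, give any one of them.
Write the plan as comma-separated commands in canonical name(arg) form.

rotate(1, 180), rotate(0, 90)

from: [θ0=180°, θ1=270°, θ2=270°]
1. rotate(1, 180) → [θ0=180°, θ1=90°, θ2=270°]
2. rotate(0, 90) → [θ0=270°, θ1=90°, θ2=270°]
no 1-step plan works, so 2 is optimal.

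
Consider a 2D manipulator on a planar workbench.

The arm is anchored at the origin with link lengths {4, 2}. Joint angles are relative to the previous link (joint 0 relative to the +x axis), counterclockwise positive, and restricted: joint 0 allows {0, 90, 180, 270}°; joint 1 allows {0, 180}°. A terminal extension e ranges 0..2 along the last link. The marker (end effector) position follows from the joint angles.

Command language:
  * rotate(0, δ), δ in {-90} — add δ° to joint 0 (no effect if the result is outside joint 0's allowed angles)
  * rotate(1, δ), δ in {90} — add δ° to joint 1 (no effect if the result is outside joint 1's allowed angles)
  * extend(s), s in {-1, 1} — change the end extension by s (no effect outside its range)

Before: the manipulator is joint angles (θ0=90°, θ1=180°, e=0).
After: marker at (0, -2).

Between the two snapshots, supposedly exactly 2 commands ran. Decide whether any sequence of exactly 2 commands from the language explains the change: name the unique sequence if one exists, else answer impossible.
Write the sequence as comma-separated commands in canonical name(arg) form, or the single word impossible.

rotate(0, -90), rotate(0, -90)

start: joint angles (θ0=90°, θ1=180°, e=0)
step 1 (rotate(0, -90)): joint angles (θ0=0°, θ1=180°, e=0)
step 2 (rotate(0, -90)): joint angles (θ0=270°, θ1=180°, e=0)
no rival 2-sequence matches.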